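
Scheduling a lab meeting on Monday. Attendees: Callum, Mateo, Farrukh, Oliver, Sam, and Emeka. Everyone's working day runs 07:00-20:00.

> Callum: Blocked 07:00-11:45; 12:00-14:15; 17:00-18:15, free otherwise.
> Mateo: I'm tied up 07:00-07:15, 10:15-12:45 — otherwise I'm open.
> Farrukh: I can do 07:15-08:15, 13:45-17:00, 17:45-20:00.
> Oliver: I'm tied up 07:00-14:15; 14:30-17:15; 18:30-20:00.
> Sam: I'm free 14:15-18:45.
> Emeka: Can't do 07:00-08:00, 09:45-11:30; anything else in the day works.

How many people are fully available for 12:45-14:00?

Callum free: 11:45-12:00, 14:15-17:00, 18:15-20:00 (invert busy blocks within the working day).
Mateo free: 07:15-10:15, 12:45-20:00 (invert busy blocks within the working day).
Farrukh free: 07:15-08:15, 13:45-17:00, 17:45-20:00.
Oliver free: 14:15-14:30, 17:15-18:30 (invert busy blocks within the working day).
Sam free: 14:15-18:45.
Emeka free: 08:00-09:45, 11:30-20:00 (invert busy blocks within the working day).
Mateo and Emeka can make the full 12:45-14:00 slot — that's 2.

2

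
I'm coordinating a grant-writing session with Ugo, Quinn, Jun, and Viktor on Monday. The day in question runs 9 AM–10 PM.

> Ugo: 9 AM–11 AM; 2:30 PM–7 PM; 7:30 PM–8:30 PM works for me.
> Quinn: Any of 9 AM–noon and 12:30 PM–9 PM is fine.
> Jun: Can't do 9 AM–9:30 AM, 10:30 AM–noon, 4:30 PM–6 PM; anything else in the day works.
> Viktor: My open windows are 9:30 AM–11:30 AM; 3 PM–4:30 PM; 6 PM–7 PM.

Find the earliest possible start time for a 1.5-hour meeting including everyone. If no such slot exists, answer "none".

15:00

Ugo free: 09:00-11:00, 14:30-19:00, 19:30-20:30.
Quinn free: 09:00-12:00, 12:30-21:00.
Jun free: 09:30-10:30, 12:00-16:30, 18:00-22:00 (invert busy blocks within the working day).
Viktor free: 09:30-11:30, 15:00-16:30, 18:00-19:00.
Ugo ∩ Quinn: 09:00-11:00, 14:30-19:00, 19:30-20:30.
Ugo ∩ Quinn ∩ Jun: 09:30-10:30, 14:30-16:30, 18:00-19:00, 19:30-20:30.
Ugo ∩ Quinn ∩ Jun ∩ Viktor: 09:30-10:30, 15:00-16:30, 18:00-19:00.
The first common window of at least 90 minutes is 15:00-16:30, so the earliest start is 15:00.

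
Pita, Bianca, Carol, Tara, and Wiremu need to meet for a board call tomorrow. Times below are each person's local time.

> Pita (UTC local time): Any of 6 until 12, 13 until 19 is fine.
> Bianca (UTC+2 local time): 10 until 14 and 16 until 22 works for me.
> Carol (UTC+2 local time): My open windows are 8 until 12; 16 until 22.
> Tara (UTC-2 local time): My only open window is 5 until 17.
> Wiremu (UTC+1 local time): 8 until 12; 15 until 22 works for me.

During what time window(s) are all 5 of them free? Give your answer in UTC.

08:00-10:00, 14:00-19:00

Pita in UTC: 06:00-12:00, 13:00-19:00.
Bianca in UTC: 08:00-12:00, 14:00-20:00 (subtract 2h to convert from UTC+2).
Carol in UTC: 06:00-10:00, 14:00-20:00 (subtract 2h to convert from UTC+2).
Tara in UTC: 07:00-19:00 (add 2h to convert from UTC-2).
Wiremu in UTC: 07:00-11:00, 14:00-21:00 (subtract 1h to convert from UTC+1).
Pita ∩ Bianca: 08:00-12:00, 14:00-19:00.
Pita ∩ Bianca ∩ Carol: 08:00-10:00, 14:00-19:00.
Pita ∩ Bianca ∩ Carol ∩ Tara: 08:00-10:00, 14:00-19:00.
Pita ∩ Bianca ∩ Carol ∩ Tara ∩ Wiremu: 08:00-10:00, 14:00-19:00.
So the common availability across everyone is 08:00-10:00, 14:00-19:00.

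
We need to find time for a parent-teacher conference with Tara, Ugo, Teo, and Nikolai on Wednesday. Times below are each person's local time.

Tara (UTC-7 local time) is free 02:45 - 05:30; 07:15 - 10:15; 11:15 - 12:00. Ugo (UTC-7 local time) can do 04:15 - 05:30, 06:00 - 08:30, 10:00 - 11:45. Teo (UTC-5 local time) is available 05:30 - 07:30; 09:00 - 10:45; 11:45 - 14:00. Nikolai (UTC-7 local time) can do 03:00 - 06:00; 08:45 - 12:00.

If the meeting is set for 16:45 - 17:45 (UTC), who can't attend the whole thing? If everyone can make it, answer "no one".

Tara in UTC: 09:45-12:30, 14:15-17:15, 18:15-19:00 (add 7h to convert from UTC-7).
Ugo in UTC: 11:15-12:30, 13:00-15:30, 17:00-18:45 (add 7h to convert from UTC-7).
Teo in UTC: 10:30-12:30, 14:00-15:45, 16:45-19:00 (add 5h to convert from UTC-5).
Nikolai in UTC: 10:00-13:00, 15:45-19:00 (add 7h to convert from UTC-7).
Tara: not fully free for 16:45-17:45. Ugo: not fully free for 16:45-17:45. Teo: free for 16:45-17:45. Nikolai: free for 16:45-17:45.

Tara, Ugo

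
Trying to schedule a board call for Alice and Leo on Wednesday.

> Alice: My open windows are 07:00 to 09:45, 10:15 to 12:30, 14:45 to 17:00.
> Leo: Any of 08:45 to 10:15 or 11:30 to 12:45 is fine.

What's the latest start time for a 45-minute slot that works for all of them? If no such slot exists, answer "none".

Alice ∩ Leo: 08:45-09:45, 11:30-12:30.
So the common availability across everyone is 08:45-09:45, 11:30-12:30.
The last common window of at least 45 minutes is 11:30-12:30; a 45-minute meeting can start as late as 11:45 and still end by 12:30.

11:45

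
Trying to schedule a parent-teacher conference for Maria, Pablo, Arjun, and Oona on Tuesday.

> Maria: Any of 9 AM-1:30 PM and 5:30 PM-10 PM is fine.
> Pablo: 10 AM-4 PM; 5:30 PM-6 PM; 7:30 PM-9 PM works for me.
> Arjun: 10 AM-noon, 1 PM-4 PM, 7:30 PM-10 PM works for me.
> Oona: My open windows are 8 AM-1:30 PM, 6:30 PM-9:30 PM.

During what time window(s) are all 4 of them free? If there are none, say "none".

Maria ∩ Pablo: 10:00-13:30, 17:30-18:00, 19:30-21:00.
Maria ∩ Pablo ∩ Arjun: 10:00-12:00, 13:00-13:30, 19:30-21:00.
Maria ∩ Pablo ∩ Arjun ∩ Oona: 10:00-12:00, 13:00-13:30, 19:30-21:00.
So the common availability across everyone is 10:00-12:00, 13:00-13:30, 19:30-21:00.

10:00-12:00, 13:00-13:30, 19:30-21:00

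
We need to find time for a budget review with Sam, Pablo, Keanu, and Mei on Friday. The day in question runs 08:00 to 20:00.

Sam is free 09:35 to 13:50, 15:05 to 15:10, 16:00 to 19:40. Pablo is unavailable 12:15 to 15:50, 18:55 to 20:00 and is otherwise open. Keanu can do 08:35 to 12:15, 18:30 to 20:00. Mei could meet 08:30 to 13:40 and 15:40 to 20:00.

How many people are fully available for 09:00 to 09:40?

3

Sam free: 09:35-13:50, 15:05-15:10, 16:00-19:40.
Pablo free: 08:00-12:15, 15:50-18:55 (invert busy blocks within the working day).
Keanu free: 08:35-12:15, 18:30-20:00.
Mei free: 08:30-13:40, 15:40-20:00.
Pablo, Keanu, and Mei can make the full 09:00-09:40 slot — that's 3.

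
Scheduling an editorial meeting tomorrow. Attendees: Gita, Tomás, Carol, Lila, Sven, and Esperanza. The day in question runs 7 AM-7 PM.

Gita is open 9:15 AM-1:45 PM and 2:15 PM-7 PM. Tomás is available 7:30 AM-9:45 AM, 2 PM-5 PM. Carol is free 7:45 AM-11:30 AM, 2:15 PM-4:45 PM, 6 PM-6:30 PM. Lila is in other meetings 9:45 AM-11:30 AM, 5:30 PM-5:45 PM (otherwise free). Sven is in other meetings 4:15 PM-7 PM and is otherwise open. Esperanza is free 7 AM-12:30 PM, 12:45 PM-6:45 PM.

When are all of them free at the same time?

Gita free: 09:15-13:45, 14:15-19:00.
Tomás free: 07:30-09:45, 14:00-17:00.
Carol free: 07:45-11:30, 14:15-16:45, 18:00-18:30.
Lila free: 07:00-09:45, 11:30-17:30, 17:45-19:00 (invert busy blocks within the working day).
Sven free: 07:00-16:15 (invert busy blocks within the working day).
Esperanza free: 07:00-12:30, 12:45-18:45.
Gita ∩ Tomás: 09:15-09:45, 14:15-17:00.
Gita ∩ Tomás ∩ Carol: 09:15-09:45, 14:15-16:45.
Gita ∩ Tomás ∩ Carol ∩ Lila: 09:15-09:45, 14:15-16:45.
Gita ∩ Tomás ∩ Carol ∩ Lila ∩ Sven: 09:15-09:45, 14:15-16:15.
Gita ∩ Tomás ∩ Carol ∩ Lila ∩ Sven ∩ Esperanza: 09:15-09:45, 14:15-16:15.

09:15-09:45, 14:15-16:15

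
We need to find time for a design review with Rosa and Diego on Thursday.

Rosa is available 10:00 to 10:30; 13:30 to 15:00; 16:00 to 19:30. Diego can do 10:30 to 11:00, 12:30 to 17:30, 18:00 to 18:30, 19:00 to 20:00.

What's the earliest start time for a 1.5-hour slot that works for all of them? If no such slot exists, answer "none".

13:30

Rosa ∩ Diego: 13:30-15:00, 16:00-17:30, 18:00-18:30, 19:00-19:30.
The first common window of at least 90 minutes is 13:30-15:00, so the earliest start is 13:30.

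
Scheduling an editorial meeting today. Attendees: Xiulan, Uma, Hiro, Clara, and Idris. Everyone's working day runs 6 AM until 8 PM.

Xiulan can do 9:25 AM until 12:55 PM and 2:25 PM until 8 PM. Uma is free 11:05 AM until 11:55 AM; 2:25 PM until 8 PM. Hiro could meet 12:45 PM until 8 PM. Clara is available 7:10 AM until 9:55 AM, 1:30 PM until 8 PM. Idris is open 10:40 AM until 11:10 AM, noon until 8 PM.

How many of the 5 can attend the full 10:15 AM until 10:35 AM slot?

1

Xiulan can make the full 10:15-10:35 slot — that's 1.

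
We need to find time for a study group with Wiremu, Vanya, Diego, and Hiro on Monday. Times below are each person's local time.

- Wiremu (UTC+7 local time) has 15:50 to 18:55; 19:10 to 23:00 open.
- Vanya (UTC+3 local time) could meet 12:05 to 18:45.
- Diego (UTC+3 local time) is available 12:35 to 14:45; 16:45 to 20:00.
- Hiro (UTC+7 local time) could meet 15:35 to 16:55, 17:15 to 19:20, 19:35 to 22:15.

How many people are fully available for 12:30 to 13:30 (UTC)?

Wiremu in UTC: 08:50-11:55, 12:10-16:00 (subtract 7h to convert from UTC+7).
Vanya in UTC: 09:05-15:45 (subtract 3h to convert from UTC+3).
Diego in UTC: 09:35-11:45, 13:45-17:00 (subtract 3h to convert from UTC+3).
Hiro in UTC: 08:35-09:55, 10:15-12:20, 12:35-15:15 (subtract 7h to convert from UTC+7).
Wiremu and Vanya can make the full 12:30-13:30 slot — that's 2.

2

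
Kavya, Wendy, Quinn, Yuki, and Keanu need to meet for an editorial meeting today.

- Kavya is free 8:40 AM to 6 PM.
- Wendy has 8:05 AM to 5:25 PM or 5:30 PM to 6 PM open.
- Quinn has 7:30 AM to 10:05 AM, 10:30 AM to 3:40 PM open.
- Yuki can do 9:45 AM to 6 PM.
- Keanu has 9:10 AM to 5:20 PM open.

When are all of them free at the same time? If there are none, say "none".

Kavya ∩ Wendy: 08:40-17:25, 17:30-18:00.
Kavya ∩ Wendy ∩ Quinn: 08:40-10:05, 10:30-15:40.
Kavya ∩ Wendy ∩ Quinn ∩ Yuki: 09:45-10:05, 10:30-15:40.
Kavya ∩ Wendy ∩ Quinn ∩ Yuki ∩ Keanu: 09:45-10:05, 10:30-15:40.
So the common availability across everyone is 09:45-10:05, 10:30-15:40.

09:45-10:05, 10:30-15:40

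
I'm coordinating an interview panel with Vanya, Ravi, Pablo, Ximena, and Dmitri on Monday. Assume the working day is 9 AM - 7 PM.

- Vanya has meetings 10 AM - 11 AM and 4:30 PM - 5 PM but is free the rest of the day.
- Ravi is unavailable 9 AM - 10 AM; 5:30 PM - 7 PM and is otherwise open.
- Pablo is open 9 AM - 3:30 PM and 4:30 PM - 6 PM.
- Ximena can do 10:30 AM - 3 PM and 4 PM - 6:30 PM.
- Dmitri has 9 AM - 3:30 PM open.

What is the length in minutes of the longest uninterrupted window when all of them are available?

240

Vanya free: 09:00-10:00, 11:00-16:30, 17:00-19:00 (invert busy blocks within the working day).
Ravi free: 10:00-17:30 (invert busy blocks within the working day).
Pablo free: 09:00-15:30, 16:30-18:00.
Ximena free: 10:30-15:00, 16:00-18:30.
Dmitri free: 09:00-15:30.
Vanya ∩ Ravi: 11:00-16:30, 17:00-17:30.
Vanya ∩ Ravi ∩ Pablo: 11:00-15:30, 17:00-17:30.
Vanya ∩ Ravi ∩ Pablo ∩ Ximena: 11:00-15:00, 17:00-17:30.
Vanya ∩ Ravi ∩ Pablo ∩ Ximena ∩ Dmitri: 11:00-15:00.
Those are the intersection windows.
The longest is 11:00-15:00 at 240 minutes.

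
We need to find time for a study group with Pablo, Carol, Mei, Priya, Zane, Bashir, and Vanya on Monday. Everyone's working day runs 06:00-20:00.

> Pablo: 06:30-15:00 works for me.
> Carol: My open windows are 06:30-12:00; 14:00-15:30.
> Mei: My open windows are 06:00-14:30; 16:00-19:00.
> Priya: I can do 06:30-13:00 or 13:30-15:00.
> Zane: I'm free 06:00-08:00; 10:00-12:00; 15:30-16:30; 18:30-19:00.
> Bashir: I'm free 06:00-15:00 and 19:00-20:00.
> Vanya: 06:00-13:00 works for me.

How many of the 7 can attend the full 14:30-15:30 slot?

1

Carol can make the full 14:30-15:30 slot — that's 1.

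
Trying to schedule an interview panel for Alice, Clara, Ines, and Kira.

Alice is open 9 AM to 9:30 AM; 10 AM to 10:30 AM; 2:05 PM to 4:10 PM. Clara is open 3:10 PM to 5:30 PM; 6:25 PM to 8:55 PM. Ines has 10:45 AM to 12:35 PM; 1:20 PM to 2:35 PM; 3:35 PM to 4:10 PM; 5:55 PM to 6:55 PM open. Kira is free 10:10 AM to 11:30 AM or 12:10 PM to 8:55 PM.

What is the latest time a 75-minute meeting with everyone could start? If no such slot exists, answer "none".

none

Alice ∩ Clara: 15:10-16:10.
Alice ∩ Clara ∩ Ines: 15:35-16:10.
Alice ∩ Clara ∩ Ines ∩ Kira: 15:35-16:10.
No common window is at least 75 minutes long.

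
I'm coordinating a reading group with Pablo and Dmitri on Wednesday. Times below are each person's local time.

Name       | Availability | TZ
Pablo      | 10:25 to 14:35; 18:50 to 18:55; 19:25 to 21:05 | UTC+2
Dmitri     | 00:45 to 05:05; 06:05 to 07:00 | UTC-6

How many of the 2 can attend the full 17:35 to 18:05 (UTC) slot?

Pablo in UTC: 08:25-12:35, 16:50-16:55, 17:25-19:05 (subtract 2h to convert from UTC+2).
Dmitri in UTC: 06:45-11:05, 12:05-13:00 (add 6h to convert from UTC-6).
Pablo can make the full 17:35-18:05 slot — that's 1.

1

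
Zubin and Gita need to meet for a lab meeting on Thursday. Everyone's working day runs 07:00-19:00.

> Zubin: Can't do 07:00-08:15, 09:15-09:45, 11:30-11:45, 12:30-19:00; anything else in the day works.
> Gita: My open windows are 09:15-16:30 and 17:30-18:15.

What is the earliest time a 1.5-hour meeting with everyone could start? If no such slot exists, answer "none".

Zubin free: 08:15-09:15, 09:45-11:30, 11:45-12:30 (invert busy blocks within the working day).
Gita free: 09:15-16:30, 17:30-18:15.
Zubin ∩ Gita: 09:45-11:30, 11:45-12:30.
The first common window of at least 90 minutes is 09:45-11:30, so the earliest start is 09:45.

09:45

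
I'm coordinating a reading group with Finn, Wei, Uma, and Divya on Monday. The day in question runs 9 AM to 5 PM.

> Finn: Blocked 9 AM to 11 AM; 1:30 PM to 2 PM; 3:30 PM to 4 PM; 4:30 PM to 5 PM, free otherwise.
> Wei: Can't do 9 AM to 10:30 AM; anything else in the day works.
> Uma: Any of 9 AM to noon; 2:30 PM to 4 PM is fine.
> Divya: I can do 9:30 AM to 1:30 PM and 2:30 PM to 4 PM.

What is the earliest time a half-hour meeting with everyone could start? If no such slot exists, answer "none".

11:00

Finn free: 11:00-13:30, 14:00-15:30, 16:00-16:30 (invert busy blocks within the working day).
Wei free: 10:30-17:00 (invert busy blocks within the working day).
Uma free: 09:00-12:00, 14:30-16:00.
Divya free: 09:30-13:30, 14:30-16:00.
Finn ∩ Wei: 11:00-13:30, 14:00-15:30, 16:00-16:30.
Finn ∩ Wei ∩ Uma: 11:00-12:00, 14:30-15:30.
Finn ∩ Wei ∩ Uma ∩ Divya: 11:00-12:00, 14:30-15:30.
The first common window of at least 30 minutes is 11:00-12:00, so the earliest start is 11:00.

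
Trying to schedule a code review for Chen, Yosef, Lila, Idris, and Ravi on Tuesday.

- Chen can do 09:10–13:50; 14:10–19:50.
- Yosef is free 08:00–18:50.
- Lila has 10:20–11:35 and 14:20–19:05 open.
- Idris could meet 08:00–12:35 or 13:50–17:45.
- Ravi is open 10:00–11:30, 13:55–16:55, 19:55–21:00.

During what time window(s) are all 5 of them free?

10:20-11:30, 14:20-16:55

Chen ∩ Yosef: 09:10-13:50, 14:10-18:50.
Chen ∩ Yosef ∩ Lila: 10:20-11:35, 14:20-18:50.
Chen ∩ Yosef ∩ Lila ∩ Idris: 10:20-11:35, 14:20-17:45.
Chen ∩ Yosef ∩ Lila ∩ Idris ∩ Ravi: 10:20-11:30, 14:20-16:55.
So the common availability across everyone is 10:20-11:30, 14:20-16:55.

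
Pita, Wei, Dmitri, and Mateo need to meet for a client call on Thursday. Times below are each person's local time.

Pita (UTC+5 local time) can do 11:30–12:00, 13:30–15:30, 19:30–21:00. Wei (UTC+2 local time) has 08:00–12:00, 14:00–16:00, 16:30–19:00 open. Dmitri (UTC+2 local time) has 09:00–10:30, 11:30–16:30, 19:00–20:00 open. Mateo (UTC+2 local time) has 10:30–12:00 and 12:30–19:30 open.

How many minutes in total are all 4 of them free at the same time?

Pita in UTC: 06:30-07:00, 08:30-10:30, 14:30-16:00 (subtract 5h to convert from UTC+5).
Wei in UTC: 06:00-10:00, 12:00-14:00, 14:30-17:00 (subtract 2h to convert from UTC+2).
Dmitri in UTC: 07:00-08:30, 09:30-14:30, 17:00-18:00 (subtract 2h to convert from UTC+2).
Mateo in UTC: 08:30-10:00, 10:30-17:30 (subtract 2h to convert from UTC+2).
Pita ∩ Wei: 06:30-07:00, 08:30-10:00, 14:30-16:00.
Pita ∩ Wei ∩ Dmitri: 09:30-10:00.
Pita ∩ Wei ∩ Dmitri ∩ Mateo: 09:30-10:00.
That's a single block of 30 minutes.

30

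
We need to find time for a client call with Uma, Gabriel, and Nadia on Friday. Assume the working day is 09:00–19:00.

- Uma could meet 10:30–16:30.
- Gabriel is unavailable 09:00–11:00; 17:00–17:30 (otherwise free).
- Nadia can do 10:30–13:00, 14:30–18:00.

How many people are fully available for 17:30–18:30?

1

Uma free: 10:30-16:30.
Gabriel free: 11:00-17:00, 17:30-19:00 (invert busy blocks within the working day).
Nadia free: 10:30-13:00, 14:30-18:00.
Gabriel can make the full 17:30-18:30 slot — that's 1.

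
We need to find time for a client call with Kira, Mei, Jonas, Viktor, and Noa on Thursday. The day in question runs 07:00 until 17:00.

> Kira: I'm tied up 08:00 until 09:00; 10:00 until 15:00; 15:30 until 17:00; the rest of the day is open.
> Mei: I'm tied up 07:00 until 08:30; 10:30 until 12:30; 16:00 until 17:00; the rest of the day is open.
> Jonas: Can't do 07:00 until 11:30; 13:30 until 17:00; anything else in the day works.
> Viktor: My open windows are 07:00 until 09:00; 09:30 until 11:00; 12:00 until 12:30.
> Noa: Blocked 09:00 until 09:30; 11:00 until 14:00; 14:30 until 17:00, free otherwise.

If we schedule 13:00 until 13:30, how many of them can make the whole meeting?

2

Kira free: 07:00-08:00, 09:00-10:00, 15:00-15:30 (invert busy blocks within the working day).
Mei free: 08:30-10:30, 12:30-16:00 (invert busy blocks within the working day).
Jonas free: 11:30-13:30 (invert busy blocks within the working day).
Viktor free: 07:00-09:00, 09:30-11:00, 12:00-12:30.
Noa free: 07:00-09:00, 09:30-11:00, 14:00-14:30 (invert busy blocks within the working day).
Mei and Jonas can make the full 13:00-13:30 slot — that's 2.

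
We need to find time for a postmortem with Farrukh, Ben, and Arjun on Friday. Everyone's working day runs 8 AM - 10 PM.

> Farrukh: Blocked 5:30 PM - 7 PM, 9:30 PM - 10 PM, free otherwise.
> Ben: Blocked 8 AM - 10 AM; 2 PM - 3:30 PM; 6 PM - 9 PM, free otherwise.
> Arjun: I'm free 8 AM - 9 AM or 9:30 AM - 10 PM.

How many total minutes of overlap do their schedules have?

390

Farrukh free: 08:00-17:30, 19:00-21:30 (invert busy blocks within the working day).
Ben free: 10:00-14:00, 15:30-18:00, 21:00-22:00 (invert busy blocks within the working day).
Arjun free: 08:00-09:00, 09:30-22:00.
Farrukh ∩ Ben: 10:00-14:00, 15:30-17:30, 21:00-21:30.
Farrukh ∩ Ben ∩ Arjun: 10:00-14:00, 15:30-17:30, 21:00-21:30.
Summing the common windows: 240 + 120 + 30 = 390 minutes.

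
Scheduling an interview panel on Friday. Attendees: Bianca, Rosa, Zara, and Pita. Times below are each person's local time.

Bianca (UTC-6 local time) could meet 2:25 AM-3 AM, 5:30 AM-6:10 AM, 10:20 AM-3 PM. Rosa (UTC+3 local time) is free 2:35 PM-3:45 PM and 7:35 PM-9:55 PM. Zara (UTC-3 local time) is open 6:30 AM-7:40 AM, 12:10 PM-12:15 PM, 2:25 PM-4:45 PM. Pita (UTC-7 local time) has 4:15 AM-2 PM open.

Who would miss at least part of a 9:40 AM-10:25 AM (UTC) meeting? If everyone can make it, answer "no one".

Bianca, Pita, Rosa

Bianca in UTC: 08:25-09:00, 11:30-12:10, 16:20-21:00 (add 6h to convert from UTC-6).
Rosa in UTC: 11:35-12:45, 16:35-18:55 (subtract 3h to convert from UTC+3).
Zara in UTC: 09:30-10:40, 15:10-15:15, 17:25-19:45 (add 3h to convert from UTC-3).
Pita in UTC: 11:15-21:00 (add 7h to convert from UTC-7).
Bianca: not fully free for 09:40-10:25. Rosa: not fully free for 09:40-10:25. Zara: free for 09:40-10:25. Pita: not fully free for 09:40-10:25.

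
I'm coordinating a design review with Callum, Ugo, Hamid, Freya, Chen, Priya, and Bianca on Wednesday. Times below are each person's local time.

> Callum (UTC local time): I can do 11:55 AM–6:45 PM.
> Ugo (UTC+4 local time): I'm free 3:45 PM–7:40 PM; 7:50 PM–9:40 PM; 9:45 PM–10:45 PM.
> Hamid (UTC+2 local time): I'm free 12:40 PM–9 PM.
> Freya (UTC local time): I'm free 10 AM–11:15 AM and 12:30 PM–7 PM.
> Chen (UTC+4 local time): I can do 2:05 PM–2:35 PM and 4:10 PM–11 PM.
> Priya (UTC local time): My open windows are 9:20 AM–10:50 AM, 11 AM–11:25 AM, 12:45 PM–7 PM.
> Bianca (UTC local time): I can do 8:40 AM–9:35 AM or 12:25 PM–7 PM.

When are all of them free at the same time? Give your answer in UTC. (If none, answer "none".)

Callum in UTC: 11:55-18:45.
Ugo in UTC: 11:45-15:40, 15:50-17:40, 17:45-18:45 (subtract 4h to convert from UTC+4).
Hamid in UTC: 10:40-19:00 (subtract 2h to convert from UTC+2).
Freya in UTC: 10:00-11:15, 12:30-19:00.
Chen in UTC: 10:05-10:35, 12:10-19:00 (subtract 4h to convert from UTC+4).
Priya in UTC: 09:20-10:50, 11:00-11:25, 12:45-19:00.
Bianca in UTC: 08:40-09:35, 12:25-19:00.
Callum ∩ Ugo: 11:55-15:40, 15:50-17:40, 17:45-18:45.
Callum ∩ Ugo ∩ Hamid: 11:55-15:40, 15:50-17:40, 17:45-18:45.
Callum ∩ Ugo ∩ Hamid ∩ Freya: 12:30-15:40, 15:50-17:40, 17:45-18:45.
Callum ∩ Ugo ∩ Hamid ∩ Freya ∩ Chen: 12:30-15:40, 15:50-17:40, 17:45-18:45.
Callum ∩ Ugo ∩ Hamid ∩ Freya ∩ Chen ∩ Priya: 12:45-15:40, 15:50-17:40, 17:45-18:45.
Callum ∩ Ugo ∩ Hamid ∩ Freya ∩ Chen ∩ Priya ∩ Bianca: 12:45-15:40, 15:50-17:40, 17:45-18:45.

12:45-15:40, 15:50-17:40, 17:45-18:45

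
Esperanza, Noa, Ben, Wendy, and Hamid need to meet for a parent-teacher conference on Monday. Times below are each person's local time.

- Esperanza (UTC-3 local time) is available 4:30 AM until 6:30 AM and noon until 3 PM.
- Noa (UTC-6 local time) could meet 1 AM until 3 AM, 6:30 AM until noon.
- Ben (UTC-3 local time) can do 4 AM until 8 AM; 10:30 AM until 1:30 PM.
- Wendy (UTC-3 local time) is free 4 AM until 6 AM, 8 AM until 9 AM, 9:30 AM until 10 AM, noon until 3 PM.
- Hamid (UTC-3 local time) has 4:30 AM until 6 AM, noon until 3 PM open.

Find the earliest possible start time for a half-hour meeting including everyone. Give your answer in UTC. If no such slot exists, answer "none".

07:30

Esperanza in UTC: 07:30-09:30, 15:00-18:00 (add 3h to convert from UTC-3).
Noa in UTC: 07:00-09:00, 12:30-18:00 (add 6h to convert from UTC-6).
Ben in UTC: 07:00-11:00, 13:30-16:30 (add 3h to convert from UTC-3).
Wendy in UTC: 07:00-09:00, 11:00-12:00, 12:30-13:00, 15:00-18:00 (add 3h to convert from UTC-3).
Hamid in UTC: 07:30-09:00, 15:00-18:00 (add 3h to convert from UTC-3).
Esperanza ∩ Noa: 07:30-09:00, 15:00-18:00.
Esperanza ∩ Noa ∩ Ben: 07:30-09:00, 15:00-16:30.
Esperanza ∩ Noa ∩ Ben ∩ Wendy: 07:30-09:00, 15:00-16:30.
Esperanza ∩ Noa ∩ Ben ∩ Wendy ∩ Hamid: 07:30-09:00, 15:00-16:30.
The first common window of at least 30 minutes is 07:30-09:00, so the earliest start is 07:30.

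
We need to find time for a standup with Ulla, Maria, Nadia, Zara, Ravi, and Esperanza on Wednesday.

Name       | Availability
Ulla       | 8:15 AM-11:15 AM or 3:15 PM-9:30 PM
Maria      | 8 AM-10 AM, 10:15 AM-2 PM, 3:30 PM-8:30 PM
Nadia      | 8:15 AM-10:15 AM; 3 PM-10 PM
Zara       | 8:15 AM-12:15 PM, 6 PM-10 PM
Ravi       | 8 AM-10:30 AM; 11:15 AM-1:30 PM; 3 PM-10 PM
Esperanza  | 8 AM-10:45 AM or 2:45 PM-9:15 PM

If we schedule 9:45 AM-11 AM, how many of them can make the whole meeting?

2

Ulla and Zara can make the full 09:45-11:00 slot — that's 2.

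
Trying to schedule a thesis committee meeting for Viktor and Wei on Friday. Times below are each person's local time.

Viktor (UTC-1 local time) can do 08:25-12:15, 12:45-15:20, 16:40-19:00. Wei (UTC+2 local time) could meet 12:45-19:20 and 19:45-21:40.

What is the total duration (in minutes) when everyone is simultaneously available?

420

Viktor in UTC: 09:25-13:15, 13:45-16:20, 17:40-20:00 (add 1h to convert from UTC-1).
Wei in UTC: 10:45-17:20, 17:45-19:40 (subtract 2h to convert from UTC+2).
Viktor ∩ Wei: 10:45-13:15, 13:45-16:20, 17:45-19:40.
Summing the common windows: 150 + 155 + 115 = 420 minutes.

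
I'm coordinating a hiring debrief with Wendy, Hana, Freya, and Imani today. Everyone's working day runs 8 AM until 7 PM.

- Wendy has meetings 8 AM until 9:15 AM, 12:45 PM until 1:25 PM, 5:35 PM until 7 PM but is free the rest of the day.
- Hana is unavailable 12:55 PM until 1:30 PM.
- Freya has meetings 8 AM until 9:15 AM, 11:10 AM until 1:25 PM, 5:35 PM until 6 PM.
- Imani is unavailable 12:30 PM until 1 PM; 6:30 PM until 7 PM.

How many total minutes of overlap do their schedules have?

360

Wendy free: 09:15-12:45, 13:25-17:35 (invert busy blocks within the working day).
Hana free: 08:00-12:55, 13:30-19:00 (invert busy blocks within the working day).
Freya free: 09:15-11:10, 13:25-17:35, 18:00-19:00 (invert busy blocks within the working day).
Imani free: 08:00-12:30, 13:00-18:30 (invert busy blocks within the working day).
Wendy ∩ Hana: 09:15-12:45, 13:30-17:35.
Wendy ∩ Hana ∩ Freya: 09:15-11:10, 13:30-17:35.
Wendy ∩ Hana ∩ Freya ∩ Imani: 09:15-11:10, 13:30-17:35.
So the common availability across everyone is 09:15-11:10, 13:30-17:35.
Summing the common windows: 115 + 245 = 360 minutes.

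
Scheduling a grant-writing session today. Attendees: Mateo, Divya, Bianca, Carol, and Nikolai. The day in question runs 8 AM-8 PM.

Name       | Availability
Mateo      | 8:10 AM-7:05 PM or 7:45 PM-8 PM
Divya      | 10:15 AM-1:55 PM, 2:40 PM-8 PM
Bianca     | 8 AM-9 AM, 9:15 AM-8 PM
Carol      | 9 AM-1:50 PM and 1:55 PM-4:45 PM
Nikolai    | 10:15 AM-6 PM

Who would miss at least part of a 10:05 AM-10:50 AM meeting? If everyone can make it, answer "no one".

Divya, Nikolai

Mateo: free for 10:05-10:50. Divya: not fully free for 10:05-10:50. Bianca: free for 10:05-10:50. Carol: free for 10:05-10:50. Nikolai: not fully free for 10:05-10:50.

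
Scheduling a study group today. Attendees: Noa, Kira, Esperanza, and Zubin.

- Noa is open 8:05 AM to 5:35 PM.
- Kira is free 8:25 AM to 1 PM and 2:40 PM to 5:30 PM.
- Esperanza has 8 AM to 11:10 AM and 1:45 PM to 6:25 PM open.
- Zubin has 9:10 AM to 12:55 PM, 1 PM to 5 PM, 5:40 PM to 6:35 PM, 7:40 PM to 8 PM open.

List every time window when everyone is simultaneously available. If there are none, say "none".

09:10-11:10, 14:40-17:00

Noa ∩ Kira: 08:25-13:00, 14:40-17:30.
Noa ∩ Kira ∩ Esperanza: 08:25-11:10, 14:40-17:30.
Noa ∩ Kira ∩ Esperanza ∩ Zubin: 09:10-11:10, 14:40-17:00.
So the common availability across everyone is 09:10-11:10, 14:40-17:00.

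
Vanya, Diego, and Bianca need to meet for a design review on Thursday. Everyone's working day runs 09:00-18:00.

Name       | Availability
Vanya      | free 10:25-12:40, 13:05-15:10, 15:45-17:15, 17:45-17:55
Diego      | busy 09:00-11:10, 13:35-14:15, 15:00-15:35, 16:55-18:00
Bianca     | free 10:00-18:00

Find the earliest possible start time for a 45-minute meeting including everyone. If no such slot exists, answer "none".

11:10

Vanya free: 10:25-12:40, 13:05-15:10, 15:45-17:15, 17:45-17:55.
Diego free: 11:10-13:35, 14:15-15:00, 15:35-16:55 (invert busy blocks within the working day).
Bianca free: 10:00-18:00.
Vanya ∩ Diego: 11:10-12:40, 13:05-13:35, 14:15-15:00, 15:45-16:55.
Vanya ∩ Diego ∩ Bianca: 11:10-12:40, 13:05-13:35, 14:15-15:00, 15:45-16:55.
The first common window of at least 45 minutes is 11:10-12:40, so the earliest start is 11:10.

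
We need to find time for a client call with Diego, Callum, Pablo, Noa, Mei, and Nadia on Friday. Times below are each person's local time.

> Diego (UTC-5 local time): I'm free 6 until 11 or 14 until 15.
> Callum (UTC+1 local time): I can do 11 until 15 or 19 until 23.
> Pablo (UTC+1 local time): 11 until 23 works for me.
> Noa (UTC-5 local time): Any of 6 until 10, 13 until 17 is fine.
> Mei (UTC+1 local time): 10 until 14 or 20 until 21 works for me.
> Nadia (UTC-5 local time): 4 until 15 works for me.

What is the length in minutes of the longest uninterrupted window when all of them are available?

120

Diego in UTC: 11:00-16:00, 19:00-20:00 (add 5h to convert from UTC-5).
Callum in UTC: 10:00-14:00, 18:00-22:00 (subtract 1h to convert from UTC+1).
Pablo in UTC: 10:00-22:00 (subtract 1h to convert from UTC+1).
Noa in UTC: 11:00-15:00, 18:00-22:00 (add 5h to convert from UTC-5).
Mei in UTC: 09:00-13:00, 19:00-20:00 (subtract 1h to convert from UTC+1).
Nadia in UTC: 09:00-20:00 (add 5h to convert from UTC-5).
Diego ∩ Callum: 11:00-14:00, 19:00-20:00.
Diego ∩ Callum ∩ Pablo: 11:00-14:00, 19:00-20:00.
Diego ∩ Callum ∩ Pablo ∩ Noa: 11:00-14:00, 19:00-20:00.
Diego ∩ Callum ∩ Pablo ∩ Noa ∩ Mei: 11:00-13:00, 19:00-20:00.
Diego ∩ Callum ∩ Pablo ∩ Noa ∩ Mei ∩ Nadia: 11:00-13:00, 19:00-20:00.
The longest is 11:00-13:00 at 120 minutes.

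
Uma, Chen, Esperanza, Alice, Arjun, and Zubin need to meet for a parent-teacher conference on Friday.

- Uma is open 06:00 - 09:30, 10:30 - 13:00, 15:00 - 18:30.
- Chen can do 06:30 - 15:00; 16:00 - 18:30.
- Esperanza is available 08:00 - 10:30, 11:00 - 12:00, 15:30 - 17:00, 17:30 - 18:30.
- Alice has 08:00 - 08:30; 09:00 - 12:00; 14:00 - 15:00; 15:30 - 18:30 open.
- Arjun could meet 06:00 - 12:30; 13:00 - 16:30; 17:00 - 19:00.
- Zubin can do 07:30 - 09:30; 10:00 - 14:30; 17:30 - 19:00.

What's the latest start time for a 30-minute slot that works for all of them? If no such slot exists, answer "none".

18:00

Uma ∩ Chen: 06:30-09:30, 10:30-13:00, 16:00-18:30.
Uma ∩ Chen ∩ Esperanza: 08:00-09:30, 11:00-12:00, 16:00-17:00, 17:30-18:30.
Uma ∩ Chen ∩ Esperanza ∩ Alice: 08:00-08:30, 09:00-09:30, 11:00-12:00, 16:00-17:00, 17:30-18:30.
Uma ∩ Chen ∩ Esperanza ∩ Alice ∩ Arjun: 08:00-08:30, 09:00-09:30, 11:00-12:00, 16:00-16:30, 17:30-18:30.
Uma ∩ Chen ∩ Esperanza ∩ Alice ∩ Arjun ∩ Zubin: 08:00-08:30, 09:00-09:30, 11:00-12:00, 17:30-18:30.
The last common window of at least 30 minutes is 17:30-18:30; a 30-minute meeting can start as late as 18:00 and still end by 18:30.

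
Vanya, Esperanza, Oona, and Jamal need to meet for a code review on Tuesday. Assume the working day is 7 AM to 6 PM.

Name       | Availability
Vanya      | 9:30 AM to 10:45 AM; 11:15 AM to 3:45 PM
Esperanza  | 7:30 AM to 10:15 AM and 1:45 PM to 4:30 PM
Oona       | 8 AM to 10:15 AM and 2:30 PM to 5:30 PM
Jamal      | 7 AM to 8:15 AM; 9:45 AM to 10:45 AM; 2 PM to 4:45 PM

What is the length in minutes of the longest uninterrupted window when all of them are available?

75

Vanya ∩ Esperanza: 09:30-10:15, 13:45-15:45.
Vanya ∩ Esperanza ∩ Oona: 09:30-10:15, 14:30-15:45.
Vanya ∩ Esperanza ∩ Oona ∩ Jamal: 09:45-10:15, 14:30-15:45.
The longest is 14:30-15:45 at 75 minutes.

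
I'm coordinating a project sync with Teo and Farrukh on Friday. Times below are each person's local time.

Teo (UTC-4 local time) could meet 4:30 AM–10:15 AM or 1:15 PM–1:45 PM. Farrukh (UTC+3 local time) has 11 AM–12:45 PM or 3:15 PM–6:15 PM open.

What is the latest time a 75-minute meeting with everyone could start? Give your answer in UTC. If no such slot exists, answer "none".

13:00

Teo in UTC: 08:30-14:15, 17:15-17:45 (add 4h to convert from UTC-4).
Farrukh in UTC: 08:00-09:45, 12:15-15:15 (subtract 3h to convert from UTC+3).
Teo ∩ Farrukh: 08:30-09:45, 12:15-14:15.
The last common window of at least 75 minutes is 12:15-14:15; a 75-minute meeting can start as late as 13:00 and still end by 14:15.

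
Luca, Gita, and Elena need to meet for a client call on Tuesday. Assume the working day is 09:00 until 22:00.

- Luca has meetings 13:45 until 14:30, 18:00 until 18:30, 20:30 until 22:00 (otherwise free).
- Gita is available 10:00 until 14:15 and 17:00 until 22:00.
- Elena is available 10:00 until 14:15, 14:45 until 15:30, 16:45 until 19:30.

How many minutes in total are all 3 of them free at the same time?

Luca free: 09:00-13:45, 14:30-18:00, 18:30-20:30 (invert busy blocks within the working day).
Gita free: 10:00-14:15, 17:00-22:00.
Elena free: 10:00-14:15, 14:45-15:30, 16:45-19:30.
Luca ∩ Gita: 10:00-13:45, 17:00-18:00, 18:30-20:30.
Luca ∩ Gita ∩ Elena: 10:00-13:45, 17:00-18:00, 18:30-19:30.
Summing the common windows: 225 + 60 + 60 = 345 minutes.

345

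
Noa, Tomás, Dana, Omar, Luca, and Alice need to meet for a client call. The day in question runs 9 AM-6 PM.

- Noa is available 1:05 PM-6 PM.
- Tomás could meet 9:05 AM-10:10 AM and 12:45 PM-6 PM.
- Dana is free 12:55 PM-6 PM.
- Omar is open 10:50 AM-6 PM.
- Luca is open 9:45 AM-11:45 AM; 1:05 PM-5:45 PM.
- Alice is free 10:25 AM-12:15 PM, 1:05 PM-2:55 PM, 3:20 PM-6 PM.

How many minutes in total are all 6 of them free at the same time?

255

Noa ∩ Tomás: 13:05-18:00.
Noa ∩ Tomás ∩ Dana: 13:05-18:00.
Noa ∩ Tomás ∩ Dana ∩ Omar: 13:05-18:00.
Noa ∩ Tomás ∩ Dana ∩ Omar ∩ Luca: 13:05-17:45.
Noa ∩ Tomás ∩ Dana ∩ Omar ∩ Luca ∩ Alice: 13:05-14:55, 15:20-17:45.
Summing the common windows: 110 + 145 = 255 minutes.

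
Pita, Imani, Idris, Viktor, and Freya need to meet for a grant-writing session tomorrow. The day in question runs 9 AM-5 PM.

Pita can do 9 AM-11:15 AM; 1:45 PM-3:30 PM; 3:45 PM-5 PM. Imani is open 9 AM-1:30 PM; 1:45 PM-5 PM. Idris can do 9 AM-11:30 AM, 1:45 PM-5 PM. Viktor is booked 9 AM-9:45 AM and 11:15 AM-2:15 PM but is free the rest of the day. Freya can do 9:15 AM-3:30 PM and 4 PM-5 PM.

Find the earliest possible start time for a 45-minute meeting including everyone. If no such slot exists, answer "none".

Pita free: 09:00-11:15, 13:45-15:30, 15:45-17:00.
Imani free: 09:00-13:30, 13:45-17:00.
Idris free: 09:00-11:30, 13:45-17:00.
Viktor free: 09:45-11:15, 14:15-17:00 (invert busy blocks within the working day).
Freya free: 09:15-15:30, 16:00-17:00.
Pita ∩ Imani: 09:00-11:15, 13:45-15:30, 15:45-17:00.
Pita ∩ Imani ∩ Idris: 09:00-11:15, 13:45-15:30, 15:45-17:00.
Pita ∩ Imani ∩ Idris ∩ Viktor: 09:45-11:15, 14:15-15:30, 15:45-17:00.
Pita ∩ Imani ∩ Idris ∩ Viktor ∩ Freya: 09:45-11:15, 14:15-15:30, 16:00-17:00.
The first common window of at least 45 minutes is 09:45-11:15, so the earliest start is 09:45.

09:45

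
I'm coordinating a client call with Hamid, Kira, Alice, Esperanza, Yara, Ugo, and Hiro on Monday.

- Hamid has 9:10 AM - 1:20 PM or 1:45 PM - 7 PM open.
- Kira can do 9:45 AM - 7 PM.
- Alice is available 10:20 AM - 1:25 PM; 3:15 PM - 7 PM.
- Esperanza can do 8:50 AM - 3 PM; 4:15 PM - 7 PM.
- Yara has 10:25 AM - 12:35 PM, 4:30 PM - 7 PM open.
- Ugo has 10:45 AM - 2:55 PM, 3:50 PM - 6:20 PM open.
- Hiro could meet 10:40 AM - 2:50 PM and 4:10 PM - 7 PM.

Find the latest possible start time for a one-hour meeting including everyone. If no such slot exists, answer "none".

Hamid ∩ Kira: 09:45-13:20, 13:45-19:00.
Hamid ∩ Kira ∩ Alice: 10:20-13:20, 15:15-19:00.
Hamid ∩ Kira ∩ Alice ∩ Esperanza: 10:20-13:20, 16:15-19:00.
Hamid ∩ Kira ∩ Alice ∩ Esperanza ∩ Yara: 10:25-12:35, 16:30-19:00.
Hamid ∩ Kira ∩ Alice ∩ Esperanza ∩ Yara ∩ Ugo: 10:45-12:35, 16:30-18:20.
Hamid ∩ Kira ∩ Alice ∩ Esperanza ∩ Yara ∩ Ugo ∩ Hiro: 10:45-12:35, 16:30-18:20.
Those are the intersection windows.
The last common window of at least 60 minutes is 16:30-18:20; a 60-minute meeting can start as late as 17:20 and still end by 18:20.

17:20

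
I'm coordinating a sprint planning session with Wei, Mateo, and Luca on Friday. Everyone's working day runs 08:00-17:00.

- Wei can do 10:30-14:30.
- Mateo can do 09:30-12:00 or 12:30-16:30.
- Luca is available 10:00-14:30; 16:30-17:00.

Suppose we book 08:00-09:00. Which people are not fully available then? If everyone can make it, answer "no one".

Luca, Mateo, Wei

Wei: not fully free for 08:00-09:00. Mateo: not fully free for 08:00-09:00. Luca: not fully free for 08:00-09:00.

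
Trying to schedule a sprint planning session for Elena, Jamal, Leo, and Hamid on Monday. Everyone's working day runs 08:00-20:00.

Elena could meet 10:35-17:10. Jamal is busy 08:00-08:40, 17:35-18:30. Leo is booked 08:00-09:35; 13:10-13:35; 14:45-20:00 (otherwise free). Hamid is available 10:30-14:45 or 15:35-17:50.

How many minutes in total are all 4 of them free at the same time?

225

Elena free: 10:35-17:10.
Jamal free: 08:40-17:35, 18:30-20:00 (invert busy blocks within the working day).
Leo free: 09:35-13:10, 13:35-14:45 (invert busy blocks within the working day).
Hamid free: 10:30-14:45, 15:35-17:50.
Elena ∩ Jamal: 10:35-17:10.
Elena ∩ Jamal ∩ Leo: 10:35-13:10, 13:35-14:45.
Elena ∩ Jamal ∩ Leo ∩ Hamid: 10:35-13:10, 13:35-14:45.
Summing the common windows: 155 + 70 = 225 minutes.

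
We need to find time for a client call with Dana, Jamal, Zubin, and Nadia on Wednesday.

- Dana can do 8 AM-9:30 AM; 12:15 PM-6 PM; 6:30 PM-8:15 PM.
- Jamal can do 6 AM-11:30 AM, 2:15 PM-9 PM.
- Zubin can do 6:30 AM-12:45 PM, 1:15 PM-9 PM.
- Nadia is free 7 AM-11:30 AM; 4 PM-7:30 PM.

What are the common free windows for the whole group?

08:00-09:30, 16:00-18:00, 18:30-19:30

Dana ∩ Jamal: 08:00-09:30, 14:15-18:00, 18:30-20:15.
Dana ∩ Jamal ∩ Zubin: 08:00-09:30, 14:15-18:00, 18:30-20:15.
Dana ∩ Jamal ∩ Zubin ∩ Nadia: 08:00-09:30, 16:00-18:00, 18:30-19:30.
Those are the intersection windows.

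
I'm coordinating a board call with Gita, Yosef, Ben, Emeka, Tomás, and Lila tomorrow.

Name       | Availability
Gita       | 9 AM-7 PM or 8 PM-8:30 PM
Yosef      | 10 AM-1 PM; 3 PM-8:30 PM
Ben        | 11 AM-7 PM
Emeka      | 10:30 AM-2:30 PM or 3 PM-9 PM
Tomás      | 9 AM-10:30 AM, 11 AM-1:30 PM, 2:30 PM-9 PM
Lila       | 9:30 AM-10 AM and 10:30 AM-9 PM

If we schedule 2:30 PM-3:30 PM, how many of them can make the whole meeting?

4

Gita, Ben, Tomás, and Lila can make the full 14:30-15:30 slot — that's 4.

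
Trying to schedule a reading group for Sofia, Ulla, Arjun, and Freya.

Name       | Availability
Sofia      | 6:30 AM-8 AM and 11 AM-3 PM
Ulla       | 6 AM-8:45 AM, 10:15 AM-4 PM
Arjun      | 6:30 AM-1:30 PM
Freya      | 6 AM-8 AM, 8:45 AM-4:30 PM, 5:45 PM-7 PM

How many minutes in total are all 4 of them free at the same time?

240

Sofia ∩ Ulla: 06:30-08:00, 11:00-15:00.
Sofia ∩ Ulla ∩ Arjun: 06:30-08:00, 11:00-13:30.
Sofia ∩ Ulla ∩ Arjun ∩ Freya: 06:30-08:00, 11:00-13:30.
Summing the common windows: 90 + 150 = 240 minutes.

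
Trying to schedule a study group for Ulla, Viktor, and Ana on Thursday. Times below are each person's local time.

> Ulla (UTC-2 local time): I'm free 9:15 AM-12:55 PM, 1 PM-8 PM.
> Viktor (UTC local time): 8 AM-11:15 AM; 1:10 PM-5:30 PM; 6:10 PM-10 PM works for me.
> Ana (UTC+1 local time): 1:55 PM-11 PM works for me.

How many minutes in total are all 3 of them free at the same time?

Ulla in UTC: 11:15-14:55, 15:00-22:00 (add 2h to convert from UTC-2).
Viktor in UTC: 08:00-11:15, 13:10-17:30, 18:10-22:00.
Ana in UTC: 12:55-22:00 (subtract 1h to convert from UTC+1).
Ulla ∩ Viktor: 13:10-14:55, 15:00-17:30, 18:10-22:00.
Ulla ∩ Viktor ∩ Ana: 13:10-14:55, 15:00-17:30, 18:10-22:00.
So the common availability across everyone is 13:10-14:55, 15:00-17:30, 18:10-22:00.
Summing the common windows: 105 + 150 + 230 = 485 minutes.

485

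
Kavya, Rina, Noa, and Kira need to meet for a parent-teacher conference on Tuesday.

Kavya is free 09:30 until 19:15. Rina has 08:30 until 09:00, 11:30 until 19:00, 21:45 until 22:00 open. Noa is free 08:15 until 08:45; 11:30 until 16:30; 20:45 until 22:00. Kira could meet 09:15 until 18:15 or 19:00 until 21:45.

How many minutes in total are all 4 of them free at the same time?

Kavya ∩ Rina: 11:30-19:00.
Kavya ∩ Rina ∩ Noa: 11:30-16:30.
Kavya ∩ Rina ∩ Noa ∩ Kira: 11:30-16:30.
Those are the intersection windows.
That's a single block of 300 minutes.

300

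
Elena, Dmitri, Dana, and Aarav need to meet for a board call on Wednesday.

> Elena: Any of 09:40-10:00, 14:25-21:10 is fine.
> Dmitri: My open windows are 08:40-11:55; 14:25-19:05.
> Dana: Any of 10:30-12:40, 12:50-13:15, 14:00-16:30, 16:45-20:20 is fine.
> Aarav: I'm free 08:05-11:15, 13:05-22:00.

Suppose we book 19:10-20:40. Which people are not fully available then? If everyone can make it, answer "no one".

Elena: free for 19:10-20:40. Dmitri: not fully free for 19:10-20:40. Dana: not fully free for 19:10-20:40. Aarav: free for 19:10-20:40.

Dana, Dmitri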